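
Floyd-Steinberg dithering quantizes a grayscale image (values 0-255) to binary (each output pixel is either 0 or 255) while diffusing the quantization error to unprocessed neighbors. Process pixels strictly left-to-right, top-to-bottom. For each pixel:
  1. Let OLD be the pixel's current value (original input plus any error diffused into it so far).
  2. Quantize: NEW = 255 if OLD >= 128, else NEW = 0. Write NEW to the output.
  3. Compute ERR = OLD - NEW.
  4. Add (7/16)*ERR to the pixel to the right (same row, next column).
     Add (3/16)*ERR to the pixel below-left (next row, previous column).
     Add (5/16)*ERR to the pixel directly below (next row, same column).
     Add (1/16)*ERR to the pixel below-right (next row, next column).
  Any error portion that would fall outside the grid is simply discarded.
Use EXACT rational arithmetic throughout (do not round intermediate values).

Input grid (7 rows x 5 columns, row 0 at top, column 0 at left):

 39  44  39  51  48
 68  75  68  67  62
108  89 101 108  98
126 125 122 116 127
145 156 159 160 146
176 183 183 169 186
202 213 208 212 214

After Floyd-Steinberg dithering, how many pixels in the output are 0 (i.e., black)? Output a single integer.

Answer: 17

Derivation:
(0,0): OLD=39 → NEW=0, ERR=39
(0,1): OLD=977/16 → NEW=0, ERR=977/16
(0,2): OLD=16823/256 → NEW=0, ERR=16823/256
(0,3): OLD=326657/4096 → NEW=0, ERR=326657/4096
(0,4): OLD=5432327/65536 → NEW=0, ERR=5432327/65536
(1,0): OLD=23459/256 → NEW=0, ERR=23459/256
(1,1): OLD=305013/2048 → NEW=255, ERR=-217227/2048
(1,2): OLD=3991193/65536 → NEW=0, ERR=3991193/65536
(1,3): OLD=36232293/262144 → NEW=255, ERR=-30614427/262144
(1,4): OLD=175298447/4194304 → NEW=0, ERR=175298447/4194304
(2,0): OLD=3825623/32768 → NEW=0, ERR=3825623/32768
(2,1): OLD=130104749/1048576 → NEW=0, ERR=130104749/1048576
(2,2): OLD=2445934151/16777216 → NEW=255, ERR=-1832255929/16777216
(2,3): OLD=9493947877/268435456 → NEW=0, ERR=9493947877/268435456
(2,4): OLD=512110759939/4294967296 → NEW=0, ERR=512110759939/4294967296
(3,0): OLD=3116343143/16777216 → NEW=255, ERR=-1161846937/16777216
(3,1): OLD=16145917275/134217728 → NEW=0, ERR=16145917275/134217728
(3,2): OLD=665237037017/4294967296 → NEW=255, ERR=-429979623463/4294967296
(3,3): OLD=848549066161/8589934592 → NEW=0, ERR=848549066161/8589934592
(3,4): OLD=28819504485525/137438953472 → NEW=255, ERR=-6227428649835/137438953472
(4,0): OLD=313349003305/2147483648 → NEW=255, ERR=-234259326935/2147483648
(4,1): OLD=8436582871465/68719476736 → NEW=0, ERR=8436582871465/68719476736
(4,2): OLD=228111946272263/1099511627776 → NEW=255, ERR=-52263518810617/1099511627776
(4,3): OLD=2732443466572713/17592186044416 → NEW=255, ERR=-1753563974753367/17592186044416
(4,4): OLD=26572672928085535/281474976710656 → NEW=0, ERR=26572672928085535/281474976710656
(5,0): OLD=181342302793371/1099511627776 → NEW=255, ERR=-99033162289509/1099511627776
(5,1): OLD=1462166603998097/8796093022208 → NEW=255, ERR=-780837116664943/8796093022208
(5,2): OLD=33296192890726425/281474976710656 → NEW=0, ERR=33296192890726425/281474976710656
(5,3): OLD=230058781812292023/1125899906842624 → NEW=255, ERR=-57045694432577097/1125899906842624
(5,4): OLD=3370583625913104557/18014398509481984 → NEW=255, ERR=-1223087994004801363/18014398509481984
(6,0): OLD=22125134806201067/140737488355328 → NEW=255, ERR=-13762924724407573/140737488355328
(6,1): OLD=716187924947883717/4503599627370496 → NEW=255, ERR=-432229980031592763/4503599627370496
(6,2): OLD=13541728194002599367/72057594037927936 → NEW=255, ERR=-4832958285669024313/72057594037927936
(6,3): OLD=186180798210512066125/1152921504606846976 → NEW=255, ERR=-107814185464233912755/1152921504606846976
(6,4): OLD=2743100984343711273051/18446744073709551616 → NEW=255, ERR=-1960818754452224389029/18446744073709551616
Output grid:
  Row 0: .....  (5 black, running=5)
  Row 1: .#.#.  (3 black, running=8)
  Row 2: ..#..  (4 black, running=12)
  Row 3: #.#.#  (2 black, running=14)
  Row 4: #.##.  (2 black, running=16)
  Row 5: ##.##  (1 black, running=17)
  Row 6: #####  (0 black, running=17)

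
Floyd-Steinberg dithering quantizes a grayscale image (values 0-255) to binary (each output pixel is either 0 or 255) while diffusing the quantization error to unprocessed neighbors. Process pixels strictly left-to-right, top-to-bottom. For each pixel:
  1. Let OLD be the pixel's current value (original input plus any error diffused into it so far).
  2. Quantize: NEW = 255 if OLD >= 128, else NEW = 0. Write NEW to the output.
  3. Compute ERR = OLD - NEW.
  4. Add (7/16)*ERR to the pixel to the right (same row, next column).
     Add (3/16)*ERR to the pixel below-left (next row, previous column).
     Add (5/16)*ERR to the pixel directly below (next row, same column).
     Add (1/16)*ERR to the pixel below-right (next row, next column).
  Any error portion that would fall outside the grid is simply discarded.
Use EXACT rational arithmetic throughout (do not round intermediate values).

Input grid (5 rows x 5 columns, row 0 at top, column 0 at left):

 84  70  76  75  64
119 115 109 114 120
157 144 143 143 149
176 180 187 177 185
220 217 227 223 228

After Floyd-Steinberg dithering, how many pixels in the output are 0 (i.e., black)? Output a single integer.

Answer: 9

Derivation:
(0,0): OLD=84 → NEW=0, ERR=84
(0,1): OLD=427/4 → NEW=0, ERR=427/4
(0,2): OLD=7853/64 → NEW=0, ERR=7853/64
(0,3): OLD=131771/1024 → NEW=255, ERR=-129349/1024
(0,4): OLD=143133/16384 → NEW=0, ERR=143133/16384
(1,0): OLD=10577/64 → NEW=255, ERR=-5743/64
(1,1): OLD=70327/512 → NEW=255, ERR=-60233/512
(1,2): OLD=1292099/16384 → NEW=0, ERR=1292099/16384
(1,3): OLD=7755239/65536 → NEW=0, ERR=7755239/65536
(1,4): OLD=174700117/1048576 → NEW=255, ERR=-92686763/1048576
(2,0): OLD=875725/8192 → NEW=0, ERR=875725/8192
(2,1): OLD=42777695/262144 → NEW=255, ERR=-24069025/262144
(2,2): OLD=596893789/4194304 → NEW=255, ERR=-472653731/4194304
(2,3): OLD=7988204103/67108864 → NEW=0, ERR=7988204103/67108864
(2,4): OLD=194186561073/1073741824 → NEW=255, ERR=-79617604047/1073741824
(3,0): OLD=806106429/4194304 → NEW=255, ERR=-263441091/4194304
(3,1): OLD=3670197945/33554432 → NEW=0, ERR=3670197945/33554432
(3,2): OLD=232163135747/1073741824 → NEW=255, ERR=-41641029373/1073741824
(3,3): OLD=378569225115/2147483648 → NEW=255, ERR=-169039105125/2147483648
(3,4): OLD=4632724353031/34359738368 → NEW=255, ERR=-4129008930809/34359738368
(4,0): OLD=118584550835/536870912 → NEW=255, ERR=-18317531725/536870912
(4,1): OLD=3866453832563/17179869184 → NEW=255, ERR=-514412809357/17179869184
(4,2): OLD=53287315685789/274877906944 → NEW=255, ERR=-16806550584931/274877906944
(4,3): OLD=645177172742771/4398046511104 → NEW=255, ERR=-476324687588749/4398046511104
(4,4): OLD=9721043056372389/70368744177664 → NEW=255, ERR=-8222986708931931/70368744177664
Output grid:
  Row 0: ...#.  (4 black, running=4)
  Row 1: ##..#  (2 black, running=6)
  Row 2: .##.#  (2 black, running=8)
  Row 3: #.###  (1 black, running=9)
  Row 4: #####  (0 black, running=9)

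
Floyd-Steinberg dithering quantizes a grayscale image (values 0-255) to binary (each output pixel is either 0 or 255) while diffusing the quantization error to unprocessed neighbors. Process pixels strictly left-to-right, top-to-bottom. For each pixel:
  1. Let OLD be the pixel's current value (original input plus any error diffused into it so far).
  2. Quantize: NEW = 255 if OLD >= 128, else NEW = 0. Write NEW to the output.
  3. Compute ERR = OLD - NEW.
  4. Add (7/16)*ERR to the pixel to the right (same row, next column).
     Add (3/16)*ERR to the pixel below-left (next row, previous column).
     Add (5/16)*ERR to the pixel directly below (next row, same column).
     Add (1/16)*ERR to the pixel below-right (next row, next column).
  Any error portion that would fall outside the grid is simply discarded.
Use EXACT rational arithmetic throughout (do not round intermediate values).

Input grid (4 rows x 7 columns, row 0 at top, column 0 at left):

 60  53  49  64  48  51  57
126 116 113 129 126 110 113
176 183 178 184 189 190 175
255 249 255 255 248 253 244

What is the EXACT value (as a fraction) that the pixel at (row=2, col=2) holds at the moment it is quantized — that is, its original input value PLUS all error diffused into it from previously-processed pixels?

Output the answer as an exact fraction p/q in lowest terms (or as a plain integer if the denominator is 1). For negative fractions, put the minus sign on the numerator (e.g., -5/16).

(0,0): OLD=60 → NEW=0, ERR=60
(0,1): OLD=317/4 → NEW=0, ERR=317/4
(0,2): OLD=5355/64 → NEW=0, ERR=5355/64
(0,3): OLD=103021/1024 → NEW=0, ERR=103021/1024
(0,4): OLD=1507579/16384 → NEW=0, ERR=1507579/16384
(0,5): OLD=23922397/262144 → NEW=0, ERR=23922397/262144
(0,6): OLD=406532107/4194304 → NEW=0, ERR=406532107/4194304
(1,0): OLD=10215/64 → NEW=255, ERR=-6105/64
(1,1): OLD=60657/512 → NEW=0, ERR=60657/512
(1,2): OLD=3519205/16384 → NEW=255, ERR=-658715/16384
(1,3): OLD=10835217/65536 → NEW=255, ERR=-5876463/65536
(1,4): OLD=582688227/4194304 → NEW=255, ERR=-486859293/4194304
(1,5): OLD=3746644147/33554432 → NEW=0, ERR=3746644147/33554432
(1,6): OLD=106216273181/536870912 → NEW=255, ERR=-30685809379/536870912
(2,0): OLD=1379563/8192 → NEW=255, ERR=-709397/8192
(2,1): OLD=44206889/262144 → NEW=255, ERR=-22639831/262144
(2,2): OLD=495948923/4194304 → NEW=0, ERR=495948923/4194304
Target (2,2): original=178, with diffused error = 495948923/4194304

Answer: 495948923/4194304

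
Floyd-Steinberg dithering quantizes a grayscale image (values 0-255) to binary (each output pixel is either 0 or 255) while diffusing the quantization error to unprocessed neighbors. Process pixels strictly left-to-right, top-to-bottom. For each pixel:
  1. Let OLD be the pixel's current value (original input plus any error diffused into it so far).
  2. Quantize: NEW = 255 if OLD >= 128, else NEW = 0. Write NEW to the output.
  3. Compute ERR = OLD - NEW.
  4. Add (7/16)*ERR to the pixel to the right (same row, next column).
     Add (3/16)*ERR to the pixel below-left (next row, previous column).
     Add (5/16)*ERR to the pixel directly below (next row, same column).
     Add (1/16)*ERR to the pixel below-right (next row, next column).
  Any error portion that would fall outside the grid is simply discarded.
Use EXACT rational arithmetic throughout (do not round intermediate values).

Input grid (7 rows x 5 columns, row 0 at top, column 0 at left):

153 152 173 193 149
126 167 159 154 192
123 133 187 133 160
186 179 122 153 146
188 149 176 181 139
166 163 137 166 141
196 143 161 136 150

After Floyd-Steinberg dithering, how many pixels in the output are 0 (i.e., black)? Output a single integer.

Answer: 14

Derivation:
(0,0): OLD=153 → NEW=255, ERR=-102
(0,1): OLD=859/8 → NEW=0, ERR=859/8
(0,2): OLD=28157/128 → NEW=255, ERR=-4483/128
(0,3): OLD=363883/2048 → NEW=255, ERR=-158357/2048
(0,4): OLD=3773933/32768 → NEW=0, ERR=3773933/32768
(1,0): OLD=14625/128 → NEW=0, ERR=14625/128
(1,1): OLD=243303/1024 → NEW=255, ERR=-17817/1024
(1,2): OLD=4346867/32768 → NEW=255, ERR=-4008973/32768
(1,3): OLD=12545783/131072 → NEW=0, ERR=12545783/131072
(1,4): OLD=555817477/2097152 → NEW=255, ERR=21043717/2097152
(2,0): OLD=2546781/16384 → NEW=255, ERR=-1631139/16384
(2,1): OLD=35760719/524288 → NEW=0, ERR=35760719/524288
(2,2): OLD=1639703981/8388608 → NEW=255, ERR=-499391059/8388608
(2,3): OLD=17596098487/134217728 → NEW=255, ERR=-16629422153/134217728
(2,4): OLD=246772299841/2147483648 → NEW=0, ERR=246772299841/2147483648
(3,0): OLD=1406581005/8388608 → NEW=255, ERR=-732514035/8388608
(3,1): OLD=9712458121/67108864 → NEW=255, ERR=-7400302199/67108864
(3,2): OLD=77703967155/2147483648 → NEW=0, ERR=77703967155/2147483648
(3,3): OLD=635385844571/4294967296 → NEW=255, ERR=-459830815909/4294967296
(3,4): OLD=8749809381607/68719476736 → NEW=0, ERR=8749809381607/68719476736
(4,0): OLD=150361994915/1073741824 → NEW=255, ERR=-123442170205/1073741824
(4,1): OLD=2252950590627/34359738368 → NEW=0, ERR=2252950590627/34359738368
(4,2): OLD=103919100443373/549755813888 → NEW=255, ERR=-36268632098067/549755813888
(4,3): OLD=1273808330901667/8796093022208 → NEW=255, ERR=-969195389761373/8796093022208
(4,4): OLD=17436287646307829/140737488355328 → NEW=0, ERR=17436287646307829/140737488355328
(5,0): OLD=78267569644489/549755813888 → NEW=255, ERR=-61920162896951/549755813888
(5,1): OLD=504274891076123/4398046511104 → NEW=0, ERR=504274891076123/4398046511104
(5,2): OLD=21108562993816691/140737488355328 → NEW=255, ERR=-14779496536791949/140737488355328
(5,3): OLD=58957688813779005/562949953421312 → NEW=0, ERR=58957688813779005/562949953421312
(5,4): OLD=1969416164596361615/9007199254740992 → NEW=255, ERR=-327419645362591345/9007199254740992
(6,0): OLD=12828292016172473/70368744177664 → NEW=255, ERR=-5115737749131847/70368744177664
(6,1): OLD=270880976129328983/2251799813685248 → NEW=0, ERR=270880976129328983/2251799813685248
(6,2): OLD=7480124440011468845/36028797018963968 → NEW=255, ERR=-1707218799824342995/36028797018963968
(6,3): OLD=77602004277134639919/576460752303423488 → NEW=255, ERR=-69395487560238349521/576460752303423488
(6,4): OLD=853335779435828395273/9223372036854775808 → NEW=0, ERR=853335779435828395273/9223372036854775808
Output grid:
  Row 0: #.##.  (2 black, running=2)
  Row 1: .##.#  (2 black, running=4)
  Row 2: #.##.  (2 black, running=6)
  Row 3: ##.#.  (2 black, running=8)
  Row 4: #.##.  (2 black, running=10)
  Row 5: #.#.#  (2 black, running=12)
  Row 6: #.##.  (2 black, running=14)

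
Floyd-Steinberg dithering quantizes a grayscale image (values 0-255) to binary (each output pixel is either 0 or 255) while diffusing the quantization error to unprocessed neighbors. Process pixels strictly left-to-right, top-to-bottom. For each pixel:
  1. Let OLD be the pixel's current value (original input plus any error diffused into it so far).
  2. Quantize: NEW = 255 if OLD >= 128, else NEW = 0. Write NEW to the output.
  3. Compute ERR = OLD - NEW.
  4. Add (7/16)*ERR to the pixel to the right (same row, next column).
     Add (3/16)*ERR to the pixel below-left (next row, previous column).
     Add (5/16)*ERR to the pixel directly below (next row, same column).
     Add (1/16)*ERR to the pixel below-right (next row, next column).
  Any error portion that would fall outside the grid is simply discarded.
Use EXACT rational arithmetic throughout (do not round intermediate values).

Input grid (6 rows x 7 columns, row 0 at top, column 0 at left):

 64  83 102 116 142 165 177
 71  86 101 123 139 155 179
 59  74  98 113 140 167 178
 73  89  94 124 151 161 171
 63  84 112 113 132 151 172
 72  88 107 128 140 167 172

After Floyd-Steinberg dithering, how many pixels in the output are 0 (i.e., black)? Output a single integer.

(0,0): OLD=64 → NEW=0, ERR=64
(0,1): OLD=111 → NEW=0, ERR=111
(0,2): OLD=2409/16 → NEW=255, ERR=-1671/16
(0,3): OLD=17999/256 → NEW=0, ERR=17999/256
(0,4): OLD=707625/4096 → NEW=255, ERR=-336855/4096
(0,5): OLD=8455455/65536 → NEW=255, ERR=-8256225/65536
(0,6): OLD=127804377/1048576 → NEW=0, ERR=127804377/1048576
(1,0): OLD=1789/16 → NEW=0, ERR=1789/16
(1,1): OLD=19715/128 → NEW=255, ERR=-12925/128
(1,2): OLD=181479/4096 → NEW=0, ERR=181479/4096
(1,3): OLD=2333215/16384 → NEW=255, ERR=-1844705/16384
(1,4): OLD=46990993/1048576 → NEW=0, ERR=46990993/1048576
(1,5): OLD=1283042841/8388608 → NEW=255, ERR=-856052199/8388608
(1,6): OLD=22087986199/134217728 → NEW=255, ERR=-12137534441/134217728
(2,0): OLD=153617/2048 → NEW=0, ERR=153617/2048
(2,1): OLD=5934723/65536 → NEW=0, ERR=5934723/65536
(2,2): OLD=130067769/1048576 → NEW=0, ERR=130067769/1048576
(2,3): OLD=1201712897/8388608 → NEW=255, ERR=-937382143/8388608
(2,4): OLD=5297900541/67108864 → NEW=0, ERR=5297900541/67108864
(2,5): OLD=333918444651/2147483648 → NEW=255, ERR=-213689885589/2147483648
(2,6): OLD=3430052112157/34359738368 → NEW=0, ERR=3430052112157/34359738368
(3,0): OLD=118928937/1048576 → NEW=0, ERR=118928937/1048576
(3,1): OLD=1634653917/8388608 → NEW=255, ERR=-504441123/8388608
(3,2): OLD=6117793723/67108864 → NEW=0, ERR=6117793723/67108864
(3,3): OLD=40672823839/268435456 → NEW=255, ERR=-27778217441/268435456
(3,4): OLD=3599364918057/34359738368 → NEW=0, ERR=3599364918057/34359738368
(3,5): OLD=54806865514355/274877906944 → NEW=255, ERR=-15287000756365/274877906944
(3,6): OLD=754906727235117/4398046511104 → NEW=255, ERR=-366595133096403/4398046511104
(4,0): OLD=11699550975/134217728 → NEW=0, ERR=11699550975/134217728
(4,1): OLD=273859859691/2147483648 → NEW=0, ERR=273859859691/2147483648
(4,2): OLD=5948342564661/34359738368 → NEW=255, ERR=-2813390719179/34359738368
(4,3): OLD=19290508956599/274877906944 → NEW=0, ERR=19290508956599/274877906944
(4,4): OLD=392622200977761/2199023255552 → NEW=255, ERR=-168128729187999/2199023255552
(4,5): OLD=6409851411908165/70368744177664 → NEW=0, ERR=6409851411908165/70368744177664
(4,6): OLD=205282661018946803/1125899906842624 → NEW=255, ERR=-81821815225922317/1125899906842624
(5,0): OLD=4231444819569/34359738368 → NEW=0, ERR=4231444819569/34359738368
(5,1): OLD=47231163513235/274877906944 → NEW=255, ERR=-22862702757485/274877906944
(5,2): OLD=145471008764409/2199023255552 → NEW=0, ERR=145471008764409/2199023255552
(5,3): OLD=2804536926696933/17592186044416 → NEW=255, ERR=-1681470514629147/17592186044416
(5,4): OLD=107812140406885243/1125899906842624 → NEW=0, ERR=107812140406885243/1125899906842624
(5,5): OLD=1972165145931159395/9007199254740992 → NEW=255, ERR=-324670664027793565/9007199254740992
(5,6): OLD=20062706072540007469/144115188075855872 → NEW=255, ERR=-16686666886803239891/144115188075855872
Output grid:
  Row 0: ..#.##.  (4 black, running=4)
  Row 1: .#.#.##  (3 black, running=7)
  Row 2: ...#.#.  (5 black, running=12)
  Row 3: .#.#.##  (3 black, running=15)
  Row 4: ..#.#.#  (4 black, running=19)
  Row 5: .#.#.##  (3 black, running=22)

Answer: 22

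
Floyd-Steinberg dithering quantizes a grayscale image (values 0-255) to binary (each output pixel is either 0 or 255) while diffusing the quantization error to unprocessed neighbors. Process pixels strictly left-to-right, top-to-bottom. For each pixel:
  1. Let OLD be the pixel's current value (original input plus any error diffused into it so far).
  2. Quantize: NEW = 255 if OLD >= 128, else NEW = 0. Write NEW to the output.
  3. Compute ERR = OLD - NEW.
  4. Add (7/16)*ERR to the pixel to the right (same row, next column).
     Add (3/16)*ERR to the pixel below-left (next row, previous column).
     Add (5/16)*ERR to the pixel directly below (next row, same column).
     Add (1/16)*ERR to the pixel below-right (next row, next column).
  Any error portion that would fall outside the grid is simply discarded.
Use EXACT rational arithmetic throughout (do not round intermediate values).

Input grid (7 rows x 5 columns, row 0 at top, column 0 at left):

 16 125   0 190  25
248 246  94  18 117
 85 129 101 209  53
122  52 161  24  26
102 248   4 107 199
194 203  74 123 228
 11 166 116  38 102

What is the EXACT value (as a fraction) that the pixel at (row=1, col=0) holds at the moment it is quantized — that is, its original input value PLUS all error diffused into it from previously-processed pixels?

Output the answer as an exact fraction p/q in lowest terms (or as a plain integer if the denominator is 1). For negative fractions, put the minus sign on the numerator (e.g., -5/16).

Answer: 3679/16

Derivation:
(0,0): OLD=16 → NEW=0, ERR=16
(0,1): OLD=132 → NEW=255, ERR=-123
(0,2): OLD=-861/16 → NEW=0, ERR=-861/16
(0,3): OLD=42613/256 → NEW=255, ERR=-22667/256
(0,4): OLD=-56269/4096 → NEW=0, ERR=-56269/4096
(1,0): OLD=3679/16 → NEW=255, ERR=-401/16
Target (1,0): original=248, with diffused error = 3679/16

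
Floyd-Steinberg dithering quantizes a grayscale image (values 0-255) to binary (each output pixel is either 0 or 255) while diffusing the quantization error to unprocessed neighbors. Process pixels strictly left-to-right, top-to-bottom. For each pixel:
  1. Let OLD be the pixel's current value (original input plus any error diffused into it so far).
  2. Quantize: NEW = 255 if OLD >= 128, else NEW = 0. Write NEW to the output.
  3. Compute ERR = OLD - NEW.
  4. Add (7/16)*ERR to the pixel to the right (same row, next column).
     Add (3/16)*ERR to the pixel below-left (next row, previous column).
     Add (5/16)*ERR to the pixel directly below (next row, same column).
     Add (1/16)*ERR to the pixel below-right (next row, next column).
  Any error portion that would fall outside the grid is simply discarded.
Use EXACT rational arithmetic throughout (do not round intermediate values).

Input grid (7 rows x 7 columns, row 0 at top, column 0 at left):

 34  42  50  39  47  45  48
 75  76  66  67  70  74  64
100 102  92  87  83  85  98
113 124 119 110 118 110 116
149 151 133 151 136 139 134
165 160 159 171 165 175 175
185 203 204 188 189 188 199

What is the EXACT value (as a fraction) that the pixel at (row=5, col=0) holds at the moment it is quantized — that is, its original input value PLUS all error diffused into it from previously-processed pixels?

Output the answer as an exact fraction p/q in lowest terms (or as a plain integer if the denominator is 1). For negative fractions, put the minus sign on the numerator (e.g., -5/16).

Answer: 43501374024793/274877906944

Derivation:
(0,0): OLD=34 → NEW=0, ERR=34
(0,1): OLD=455/8 → NEW=0, ERR=455/8
(0,2): OLD=9585/128 → NEW=0, ERR=9585/128
(0,3): OLD=146967/2048 → NEW=0, ERR=146967/2048
(0,4): OLD=2568865/32768 → NEW=0, ERR=2568865/32768
(0,5): OLD=41575015/524288 → NEW=0, ERR=41575015/524288
(0,6): OLD=693678289/8388608 → NEW=0, ERR=693678289/8388608
(1,0): OLD=12325/128 → NEW=0, ERR=12325/128
(1,1): OLD=155715/1024 → NEW=255, ERR=-105405/1024
(1,2): OLD=2011199/32768 → NEW=0, ERR=2011199/32768
(1,3): OLD=17780851/131072 → NEW=255, ERR=-15642509/131072
(1,4): OLD=517070105/8388608 → NEW=0, ERR=517070105/8388608
(1,5): OLD=9808134057/67108864 → NEW=255, ERR=-7304626263/67108864
(1,6): OLD=50655826375/1073741824 → NEW=0, ERR=50655826375/1073741824
(2,0): OLD=1815185/16384 → NEW=0, ERR=1815185/16384
(2,1): OLD=71213963/524288 → NEW=255, ERR=-62479477/524288
(2,2): OLD=253614049/8388608 → NEW=0, ERR=253614049/8388608
(2,3): OLD=5256357529/67108864 → NEW=0, ERR=5256357529/67108864
(2,4): OLD=58337517449/536870912 → NEW=0, ERR=58337517449/536870912
(2,5): OLD=1910796476451/17179869184 → NEW=0, ERR=1910796476451/17179869184
(2,6): OLD=42496092002341/274877906944 → NEW=255, ERR=-27597774268379/274877906944
(3,0): OLD=1050903873/8388608 → NEW=0, ERR=1050903873/8388608
(3,1): OLD=10345592045/67108864 → NEW=255, ERR=-6767168275/67108864
(3,2): OLD=49160680311/536870912 → NEW=0, ERR=49160680311/536870912
(3,3): OLD=422628929985/2147483648 → NEW=255, ERR=-124979400255/2147483648
(3,4): OLD=41848766353729/274877906944 → NEW=255, ERR=-28245099916991/274877906944
(3,5): OLD=193004310523667/2199023255552 → NEW=0, ERR=193004310523667/2199023255552
(3,6): OLD=4573088314220749/35184372088832 → NEW=255, ERR=-4398926568431411/35184372088832
(4,0): OLD=181722181871/1073741824 → NEW=255, ERR=-92081983249/1073741824
(4,1): OLD=1837692679651/17179869184 → NEW=0, ERR=1837692679651/17179869184
(4,2): OLD=52556418546349/274877906944 → NEW=255, ERR=-17537447724371/274877906944
(4,3): OLD=200895520755583/2199023255552 → NEW=0, ERR=200895520755583/2199023255552
(4,4): OLD=2756286639200237/17592186044416 → NEW=255, ERR=-1729720802125843/17592186044416
(4,5): OLD=52662144643024845/562949953421312 → NEW=0, ERR=52662144643024845/562949953421312
(4,6): OLD=1273094690656012715/9007199254740992 → NEW=255, ERR=-1023741119302940245/9007199254740992
(5,0): OLD=43501374024793/274877906944 → NEW=255, ERR=-26592492245927/274877906944
Target (5,0): original=165, with diffused error = 43501374024793/274877906944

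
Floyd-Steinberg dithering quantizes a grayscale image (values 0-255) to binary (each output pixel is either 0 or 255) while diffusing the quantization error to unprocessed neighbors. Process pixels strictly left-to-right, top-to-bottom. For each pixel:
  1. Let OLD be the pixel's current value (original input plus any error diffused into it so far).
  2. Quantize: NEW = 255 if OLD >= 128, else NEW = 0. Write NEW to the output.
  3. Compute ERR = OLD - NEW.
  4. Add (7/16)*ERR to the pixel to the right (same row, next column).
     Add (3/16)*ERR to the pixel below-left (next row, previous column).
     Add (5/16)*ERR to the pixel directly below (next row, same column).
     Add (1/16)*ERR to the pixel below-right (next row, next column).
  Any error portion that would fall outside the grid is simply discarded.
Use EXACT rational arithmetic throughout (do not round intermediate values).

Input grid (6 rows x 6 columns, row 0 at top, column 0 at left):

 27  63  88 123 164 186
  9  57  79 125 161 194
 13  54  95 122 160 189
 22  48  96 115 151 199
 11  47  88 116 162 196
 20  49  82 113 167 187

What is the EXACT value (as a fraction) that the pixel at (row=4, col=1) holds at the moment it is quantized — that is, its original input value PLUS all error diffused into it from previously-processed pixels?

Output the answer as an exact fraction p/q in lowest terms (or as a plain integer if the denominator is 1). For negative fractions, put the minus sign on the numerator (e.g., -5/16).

Answer: 3418771630817/34359738368

Derivation:
(0,0): OLD=27 → NEW=0, ERR=27
(0,1): OLD=1197/16 → NEW=0, ERR=1197/16
(0,2): OLD=30907/256 → NEW=0, ERR=30907/256
(0,3): OLD=720157/4096 → NEW=255, ERR=-324323/4096
(0,4): OLD=8477643/65536 → NEW=255, ERR=-8234037/65536
(0,5): OLD=137396877/1048576 → NEW=255, ERR=-129990003/1048576
(1,0): OLD=8055/256 → NEW=0, ERR=8055/256
(1,1): OLD=242625/2048 → NEW=0, ERR=242625/2048
(1,2): OLD=10380117/65536 → NEW=255, ERR=-6331563/65536
(1,3): OLD=11003825/262144 → NEW=0, ERR=11003825/262144
(1,4): OLD=1877519219/16777216 → NEW=0, ERR=1877519219/16777216
(1,5): OLD=52711999285/268435456 → NEW=255, ERR=-15739041995/268435456
(2,0): OLD=1476059/32768 → NEW=0, ERR=1476059/32768
(2,1): OLD=99175321/1048576 → NEW=0, ERR=99175321/1048576
(2,2): OLD=2037807627/16777216 → NEW=0, ERR=2037807627/16777216
(2,3): OLD=27273340275/134217728 → NEW=255, ERR=-6952180365/134217728
(2,4): OLD=704116570585/4294967296 → NEW=255, ERR=-391100089895/4294967296
(2,5): OLD=9471802034303/68719476736 → NEW=255, ERR=-8051664533377/68719476736
(3,0): OLD=902794155/16777216 → NEW=0, ERR=902794155/16777216
(3,1): OLD=17003825871/134217728 → NEW=0, ERR=17003825871/134217728
(3,2): OLD=199267708189/1073741824 → NEW=255, ERR=-74536456931/1073741824
(3,3): OLD=4051748654999/68719476736 → NEW=0, ERR=4051748654999/68719476736
(3,4): OLD=67692989620279/549755813888 → NEW=0, ERR=67692989620279/549755813888
(3,5): OLD=1852146045919705/8796093022208 → NEW=255, ERR=-390857674743335/8796093022208
(4,0): OLD=110745563941/2147483648 → NEW=0, ERR=110745563941/2147483648
(4,1): OLD=3418771630817/34359738368 → NEW=0, ERR=3418771630817/34359738368
Target (4,1): original=47, with diffused error = 3418771630817/34359738368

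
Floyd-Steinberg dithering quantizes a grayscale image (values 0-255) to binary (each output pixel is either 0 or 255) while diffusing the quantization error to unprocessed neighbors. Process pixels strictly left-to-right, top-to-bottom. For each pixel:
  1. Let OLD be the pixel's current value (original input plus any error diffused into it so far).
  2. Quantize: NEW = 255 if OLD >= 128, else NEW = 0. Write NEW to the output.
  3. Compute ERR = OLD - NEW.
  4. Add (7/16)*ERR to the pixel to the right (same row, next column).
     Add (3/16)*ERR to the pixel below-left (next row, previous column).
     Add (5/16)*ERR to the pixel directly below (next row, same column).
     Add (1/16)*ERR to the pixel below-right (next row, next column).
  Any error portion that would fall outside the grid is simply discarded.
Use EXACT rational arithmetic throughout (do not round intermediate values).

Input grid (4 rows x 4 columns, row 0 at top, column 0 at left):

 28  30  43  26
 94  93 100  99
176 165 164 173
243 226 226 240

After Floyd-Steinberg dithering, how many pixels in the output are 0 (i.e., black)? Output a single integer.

(0,0): OLD=28 → NEW=0, ERR=28
(0,1): OLD=169/4 → NEW=0, ERR=169/4
(0,2): OLD=3935/64 → NEW=0, ERR=3935/64
(0,3): OLD=54169/1024 → NEW=0, ERR=54169/1024
(1,0): OLD=7083/64 → NEW=0, ERR=7083/64
(1,1): OLD=85965/512 → NEW=255, ERR=-44595/512
(1,2): OLD=1534641/16384 → NEW=0, ERR=1534641/16384
(1,3): OLD=42035623/262144 → NEW=255, ERR=-24811097/262144
(2,0): OLD=1591327/8192 → NEW=255, ERR=-497633/8192
(2,1): OLD=35568869/262144 → NEW=255, ERR=-31277851/262144
(2,2): OLD=61803281/524288 → NEW=0, ERR=61803281/524288
(2,3): OLD=1684849693/8388608 → NEW=255, ERR=-454245347/8388608
(3,0): OLD=845761039/4194304 → NEW=255, ERR=-223786481/4194304
(3,1): OLD=12326360465/67108864 → NEW=255, ERR=-4786399855/67108864
(3,2): OLD=229805934895/1073741824 → NEW=255, ERR=-43998230225/1073741824
(3,3): OLD=3651037089993/17179869184 → NEW=255, ERR=-729829551927/17179869184
Output grid:
  Row 0: ....  (4 black, running=4)
  Row 1: .#.#  (2 black, running=6)
  Row 2: ##.#  (1 black, running=7)
  Row 3: ####  (0 black, running=7)

Answer: 7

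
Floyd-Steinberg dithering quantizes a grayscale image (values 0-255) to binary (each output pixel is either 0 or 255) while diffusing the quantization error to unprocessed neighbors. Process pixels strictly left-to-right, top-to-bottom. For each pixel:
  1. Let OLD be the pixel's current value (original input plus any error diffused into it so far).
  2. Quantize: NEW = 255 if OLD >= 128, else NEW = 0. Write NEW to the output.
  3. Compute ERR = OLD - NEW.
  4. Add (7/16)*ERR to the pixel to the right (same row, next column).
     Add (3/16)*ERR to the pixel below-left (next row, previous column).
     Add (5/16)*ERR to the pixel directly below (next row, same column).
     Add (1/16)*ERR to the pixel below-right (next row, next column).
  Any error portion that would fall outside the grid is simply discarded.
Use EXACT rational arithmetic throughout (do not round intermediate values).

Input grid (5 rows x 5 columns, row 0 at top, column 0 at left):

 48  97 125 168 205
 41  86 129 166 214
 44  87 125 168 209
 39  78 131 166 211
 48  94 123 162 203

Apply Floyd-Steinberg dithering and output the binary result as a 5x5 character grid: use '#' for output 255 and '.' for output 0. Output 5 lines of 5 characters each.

(0,0): OLD=48 → NEW=0, ERR=48
(0,1): OLD=118 → NEW=0, ERR=118
(0,2): OLD=1413/8 → NEW=255, ERR=-627/8
(0,3): OLD=17115/128 → NEW=255, ERR=-15525/128
(0,4): OLD=311165/2048 → NEW=255, ERR=-211075/2048
(1,0): OLD=625/8 → NEW=0, ERR=625/8
(1,1): OLD=9303/64 → NEW=255, ERR=-7017/64
(1,2): OLD=84323/2048 → NEW=0, ERR=84323/2048
(1,3): OLD=998503/8192 → NEW=0, ERR=998503/8192
(1,4): OLD=29823829/131072 → NEW=255, ERR=-3599531/131072
(2,0): OLD=49005/1024 → NEW=0, ERR=49005/1024
(2,1): OLD=2827135/32768 → NEW=0, ERR=2827135/32768
(2,2): OLD=100461117/524288 → NEW=255, ERR=-33232323/524288
(2,3): OLD=1474573159/8388608 → NEW=255, ERR=-664521881/8388608
(2,4): OLD=23270469137/134217728 → NEW=255, ERR=-10955051503/134217728
(3,0): OLD=36769437/524288 → NEW=0, ERR=36769437/524288
(3,1): OLD=531630937/4194304 → NEW=0, ERR=531630937/4194304
(3,2): OLD=21096950563/134217728 → NEW=255, ERR=-13128570077/134217728
(3,3): OLD=21255989419/268435456 → NEW=0, ERR=21255989419/268435456
(3,4): OLD=924214810167/4294967296 → NEW=255, ERR=-171001850313/4294967296
(4,0): OLD=6286895763/67108864 → NEW=0, ERR=6286895763/67108864
(4,1): OLD=344968219155/2147483648 → NEW=255, ERR=-202640111085/2147483648
(4,2): OLD=2539820221309/34359738368 → NEW=0, ERR=2539820221309/34359738368
(4,3): OLD=112978058279955/549755813888 → NEW=255, ERR=-27209674261485/549755813888
(4,4): OLD=1529230245807621/8796093022208 → NEW=255, ERR=-713773474855419/8796093022208
Row 0: ..###
Row 1: .#..#
Row 2: ..###
Row 3: ..#.#
Row 4: .#.##

Answer: ..###
.#..#
..###
..#.#
.#.##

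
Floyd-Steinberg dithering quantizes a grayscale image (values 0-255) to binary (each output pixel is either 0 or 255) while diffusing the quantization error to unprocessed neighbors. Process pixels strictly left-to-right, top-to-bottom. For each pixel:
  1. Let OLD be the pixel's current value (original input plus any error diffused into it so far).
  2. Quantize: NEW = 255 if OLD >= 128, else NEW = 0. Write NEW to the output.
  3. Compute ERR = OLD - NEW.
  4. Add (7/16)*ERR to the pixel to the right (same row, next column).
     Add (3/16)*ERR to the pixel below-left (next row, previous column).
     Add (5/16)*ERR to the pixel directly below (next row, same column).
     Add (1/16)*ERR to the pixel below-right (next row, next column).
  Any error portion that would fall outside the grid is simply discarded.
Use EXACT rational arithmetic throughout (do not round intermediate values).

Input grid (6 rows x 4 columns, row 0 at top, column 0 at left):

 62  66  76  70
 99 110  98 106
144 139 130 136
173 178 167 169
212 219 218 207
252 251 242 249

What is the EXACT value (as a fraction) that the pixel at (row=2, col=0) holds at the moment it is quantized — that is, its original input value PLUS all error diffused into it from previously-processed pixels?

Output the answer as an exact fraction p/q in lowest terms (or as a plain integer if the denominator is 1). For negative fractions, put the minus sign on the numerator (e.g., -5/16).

Answer: 2095487/16384

Derivation:
(0,0): OLD=62 → NEW=0, ERR=62
(0,1): OLD=745/8 → NEW=0, ERR=745/8
(0,2): OLD=14943/128 → NEW=0, ERR=14943/128
(0,3): OLD=247961/2048 → NEW=0, ERR=247961/2048
(1,0): OLD=17387/128 → NEW=255, ERR=-15253/128
(1,1): OLD=115437/1024 → NEW=0, ERR=115437/1024
(1,2): OLD=6957425/32768 → NEW=255, ERR=-1398415/32768
(1,3): OLD=69447911/524288 → NEW=255, ERR=-64245529/524288
(2,0): OLD=2095487/16384 → NEW=0, ERR=2095487/16384
Target (2,0): original=144, with diffused error = 2095487/16384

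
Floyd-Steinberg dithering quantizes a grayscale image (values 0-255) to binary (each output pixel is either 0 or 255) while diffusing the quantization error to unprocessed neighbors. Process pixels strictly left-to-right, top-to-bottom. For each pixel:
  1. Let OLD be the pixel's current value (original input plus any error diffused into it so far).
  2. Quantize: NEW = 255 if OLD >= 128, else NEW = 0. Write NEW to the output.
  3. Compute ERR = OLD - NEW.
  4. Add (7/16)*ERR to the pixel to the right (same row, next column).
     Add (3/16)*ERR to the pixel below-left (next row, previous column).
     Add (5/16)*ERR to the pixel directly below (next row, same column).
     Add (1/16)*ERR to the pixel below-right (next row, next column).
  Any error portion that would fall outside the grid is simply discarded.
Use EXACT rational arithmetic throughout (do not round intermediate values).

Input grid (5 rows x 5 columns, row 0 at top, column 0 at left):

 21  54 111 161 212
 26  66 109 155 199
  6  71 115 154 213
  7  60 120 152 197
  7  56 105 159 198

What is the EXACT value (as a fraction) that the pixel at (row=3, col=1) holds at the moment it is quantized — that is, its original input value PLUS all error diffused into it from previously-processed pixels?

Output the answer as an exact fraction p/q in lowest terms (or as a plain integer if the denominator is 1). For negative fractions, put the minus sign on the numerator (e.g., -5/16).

Answer: 16873499153/134217728

Derivation:
(0,0): OLD=21 → NEW=0, ERR=21
(0,1): OLD=1011/16 → NEW=0, ERR=1011/16
(0,2): OLD=35493/256 → NEW=255, ERR=-29787/256
(0,3): OLD=450947/4096 → NEW=0, ERR=450947/4096
(0,4): OLD=17050261/65536 → NEW=255, ERR=338581/65536
(1,0): OLD=11369/256 → NEW=0, ERR=11369/256
(1,1): OLD=173407/2048 → NEW=0, ERR=173407/2048
(1,2): OLD=8799819/65536 → NEW=255, ERR=-7911861/65536
(1,3): OLD=34153071/262144 → NEW=255, ERR=-32693649/262144
(1,4): OLD=641443181/4194304 → NEW=255, ERR=-428104339/4194304
(2,0): OLD=1171589/32768 → NEW=0, ERR=1171589/32768
(2,1): OLD=97771143/1048576 → NEW=0, ERR=97771143/1048576
(2,2): OLD=1677289557/16777216 → NEW=0, ERR=1677289557/16777216
(2,3): OLD=35455430959/268435456 → NEW=255, ERR=-32995610321/268435456
(2,4): OLD=513387076745/4294967296 → NEW=0, ERR=513387076745/4294967296
(3,0): OLD=598208181/16777216 → NEW=0, ERR=598208181/16777216
(3,1): OLD=16873499153/134217728 → NEW=0, ERR=16873499153/134217728
Target (3,1): original=60, with diffused error = 16873499153/134217728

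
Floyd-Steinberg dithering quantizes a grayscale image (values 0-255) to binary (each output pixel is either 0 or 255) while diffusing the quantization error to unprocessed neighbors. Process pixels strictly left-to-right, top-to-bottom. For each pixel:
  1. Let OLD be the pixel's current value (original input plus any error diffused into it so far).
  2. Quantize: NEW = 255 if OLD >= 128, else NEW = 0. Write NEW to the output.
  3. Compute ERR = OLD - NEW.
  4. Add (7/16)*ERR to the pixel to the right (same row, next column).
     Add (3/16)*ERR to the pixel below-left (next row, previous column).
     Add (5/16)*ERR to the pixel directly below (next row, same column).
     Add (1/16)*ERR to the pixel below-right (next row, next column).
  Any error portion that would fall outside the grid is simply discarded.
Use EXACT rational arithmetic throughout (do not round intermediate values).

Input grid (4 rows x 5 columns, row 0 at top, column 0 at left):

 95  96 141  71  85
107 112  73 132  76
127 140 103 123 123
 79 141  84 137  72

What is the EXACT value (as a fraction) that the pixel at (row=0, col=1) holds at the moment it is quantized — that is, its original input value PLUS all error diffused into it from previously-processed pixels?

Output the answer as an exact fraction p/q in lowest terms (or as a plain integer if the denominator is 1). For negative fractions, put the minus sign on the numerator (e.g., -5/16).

(0,0): OLD=95 → NEW=0, ERR=95
(0,1): OLD=2201/16 → NEW=255, ERR=-1879/16
Target (0,1): original=96, with diffused error = 2201/16

Answer: 2201/16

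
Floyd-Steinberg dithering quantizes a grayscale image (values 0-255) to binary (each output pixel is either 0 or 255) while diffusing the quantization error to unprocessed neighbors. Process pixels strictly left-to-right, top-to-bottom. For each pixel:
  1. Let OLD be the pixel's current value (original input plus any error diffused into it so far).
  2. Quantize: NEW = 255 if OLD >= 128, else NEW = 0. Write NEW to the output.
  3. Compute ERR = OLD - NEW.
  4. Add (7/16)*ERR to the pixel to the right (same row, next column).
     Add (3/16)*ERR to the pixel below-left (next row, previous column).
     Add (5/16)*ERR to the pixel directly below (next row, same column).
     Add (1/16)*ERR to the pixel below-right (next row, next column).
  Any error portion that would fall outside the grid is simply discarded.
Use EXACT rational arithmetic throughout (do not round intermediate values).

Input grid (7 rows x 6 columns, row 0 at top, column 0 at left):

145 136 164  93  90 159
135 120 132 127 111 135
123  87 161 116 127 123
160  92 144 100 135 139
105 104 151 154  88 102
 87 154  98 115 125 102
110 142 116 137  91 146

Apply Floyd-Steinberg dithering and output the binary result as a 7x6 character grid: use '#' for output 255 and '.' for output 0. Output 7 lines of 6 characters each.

(0,0): OLD=145 → NEW=255, ERR=-110
(0,1): OLD=703/8 → NEW=0, ERR=703/8
(0,2): OLD=25913/128 → NEW=255, ERR=-6727/128
(0,3): OLD=143375/2048 → NEW=0, ERR=143375/2048
(0,4): OLD=3952745/32768 → NEW=0, ERR=3952745/32768
(0,5): OLD=111031007/524288 → NEW=255, ERR=-22662433/524288
(1,0): OLD=14989/128 → NEW=0, ERR=14989/128
(1,1): OLD=186331/1024 → NEW=255, ERR=-74789/1024
(1,2): OLD=3350263/32768 → NEW=0, ERR=3350263/32768
(1,3): OLD=27910635/131072 → NEW=255, ERR=-5512725/131072
(1,4): OLD=1061715489/8388608 → NEW=0, ERR=1061715489/8388608
(1,5): OLD=24750309783/134217728 → NEW=255, ERR=-9475210857/134217728
(2,0): OLD=2390425/16384 → NEW=255, ERR=-1787495/16384
(2,1): OLD=22509859/524288 → NEW=0, ERR=22509859/524288
(2,2): OLD=1671711273/8388608 → NEW=255, ERR=-467383767/8388608
(2,3): OLD=7288155937/67108864 → NEW=0, ERR=7288155937/67108864
(2,4): OLD=425631182563/2147483648 → NEW=255, ERR=-121977147677/2147483648
(2,5): OLD=2886190082149/34359738368 → NEW=0, ERR=2886190082149/34359738368
(3,0): OLD=1123707657/8388608 → NEW=255, ERR=-1015387383/8388608
(3,1): OLD=2361879637/67108864 → NEW=0, ERR=2361879637/67108864
(3,2): OLD=88601179599/536870912 → NEW=255, ERR=-48300902961/536870912
(3,3): OLD=2764071816429/34359738368 → NEW=0, ERR=2764071816429/34359738368
(3,4): OLD=48098735930957/274877906944 → NEW=255, ERR=-21995130339763/274877906944
(3,5): OLD=557197081048419/4398046511104 → NEW=0, ERR=557197081048419/4398046511104
(4,0): OLD=79213035111/1073741824 → NEW=0, ERR=79213035111/1073741824
(4,1): OLD=2110373009083/17179869184 → NEW=0, ERR=2110373009083/17179869184
(4,2): OLD=106603558900161/549755813888 → NEW=255, ERR=-33584173641279/549755813888
(4,3): OLD=1159203948574757/8796093022208 → NEW=255, ERR=-1083799772088283/8796093022208
(4,4): OLD=5329864587585141/140737488355328 → NEW=0, ERR=5329864587585141/140737488355328
(4,5): OLD=344882659342779667/2251799813685248 → NEW=255, ERR=-229326293146958573/2251799813685248
(5,0): OLD=36582539740257/274877906944 → NEW=255, ERR=-33511326530463/274877906944
(5,1): OLD=1162903988499825/8796093022208 → NEW=255, ERR=-1080099732163215/8796093022208
(5,2): OLD=686976753381483/70368744177664 → NEW=0, ERR=686976753381483/70368744177664
(5,3): OLD=189262716664669641/2251799813685248 → NEW=0, ERR=189262716664669641/2251799813685248
(5,4): OLD=661174523741814825/4503599627370496 → NEW=255, ERR=-487243381237661655/4503599627370496
(5,5): OLD=1816463658538156669/72057594037927936 → NEW=0, ERR=1816463658538156669/72057594037927936
(6,0): OLD=6879012277722355/140737488355328 → NEW=0, ERR=6879012277722355/140737488355328
(6,1): OLD=268464742250996343/2251799813685248 → NEW=0, ERR=268464742250996343/2251799813685248
(6,2): OLD=1614948137264514463/9007199254740992 → NEW=255, ERR=-681887672694438497/9007199254740992
(6,3): OLD=15920294127831437699/144115188075855872 → NEW=0, ERR=15920294127831437699/144115188075855872
(6,4): OLD=266326427553008145763/2305843009213693952 → NEW=0, ERR=266326427553008145763/2305843009213693952
(6,5): OLD=7291899836566668391893/36893488147419103232 → NEW=255, ERR=-2115939641025202932267/36893488147419103232
Row 0: #.#..#
Row 1: .#.#.#
Row 2: #.#.#.
Row 3: #.#.#.
Row 4: ..##.#
Row 5: ##..#.
Row 6: ..#..#

Answer: #.#..#
.#.#.#
#.#.#.
#.#.#.
..##.#
##..#.
..#..#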